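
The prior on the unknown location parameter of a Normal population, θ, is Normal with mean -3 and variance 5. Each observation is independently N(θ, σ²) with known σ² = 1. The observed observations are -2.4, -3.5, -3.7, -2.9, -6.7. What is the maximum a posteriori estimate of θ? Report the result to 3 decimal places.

n = 5; x̄ = ((-2.4) + (-3.5) + (-3.7) + (-2.9) + (-6.7))/5 = -19.2/5 = -3.84.
For a Normal prior and Normal likelihood with known variance, the posterior is Normal; its mode equals its mean, the precision-weighted average.
Prior precision 1/σ₀² = 1/5 = 0.2; data precision n/σ² = 5/1 = 5.
θ̂ = (0.2·(-3) + 5·(-3.84)) / (0.2 + 5) = (-19.8)/5.2 = -99/26 ≈ -3.808.

θ̂_MAP = -3.808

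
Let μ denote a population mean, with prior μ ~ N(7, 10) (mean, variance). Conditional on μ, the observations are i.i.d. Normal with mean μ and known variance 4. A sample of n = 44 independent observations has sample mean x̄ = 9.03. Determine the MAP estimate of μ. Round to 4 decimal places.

n = 44, x̄ = 9.03.
For a Normal prior and Normal likelihood with known variance, the posterior is Normal; its mode equals its mean, the precision-weighted average.
Prior precision 1/σ₀² = 1/10 = 0.1; data precision n/σ² = 44/4 = 11.
μ̂ = (0.1·7 + 11·9.03) / (0.1 + 11) = 100.03/11.1 = 10003/1110 ≈ 9.0117.

μ̂_MAP = 9.0117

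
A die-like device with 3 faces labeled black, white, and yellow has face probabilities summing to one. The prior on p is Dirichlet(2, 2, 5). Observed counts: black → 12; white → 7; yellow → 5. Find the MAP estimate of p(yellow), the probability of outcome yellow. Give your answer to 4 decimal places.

The posterior is Dirichlet(αᵢ + nᵢ) = Dirichlet(14, 9, 10).
For a Dirichlet(a₁,…,a_K) with all aᵢ > 1, the mode has j-th component (aⱼ − 1)/(Σaᵢ − K).
Here Σaᵢ = 33 and K = 3, so p(yellow) = (10 − 1)/(33 − 3) = 9/30 ≈ 0.3000.

MAP estimate of p(yellow) = 0.3000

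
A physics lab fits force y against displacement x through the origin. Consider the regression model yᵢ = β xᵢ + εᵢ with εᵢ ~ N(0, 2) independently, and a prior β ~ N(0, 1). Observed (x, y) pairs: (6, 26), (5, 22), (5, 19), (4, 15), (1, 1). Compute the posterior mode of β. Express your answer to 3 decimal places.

log p(β | y) = −Σ(yᵢ − βxᵢ)²/(2·2) − β²/(2·1) + const.
Setting the derivative to zero: Σxᵢ(yᵢ − βxᵢ)/2 − β/1 = 0, so β = Σxᵢyᵢ / (Σxᵢ² + σ²/τ²).
Σxᵢyᵢ = 6·26 + 5·22 + 5·19 + 4·15 + 1·1 = 422; Σxᵢ² = 103; σ²/τ² = 2.
β̂_MAP = 422 / (103 + 2) = 422/105 ≈ 4.019.

β̂_MAP = 4.019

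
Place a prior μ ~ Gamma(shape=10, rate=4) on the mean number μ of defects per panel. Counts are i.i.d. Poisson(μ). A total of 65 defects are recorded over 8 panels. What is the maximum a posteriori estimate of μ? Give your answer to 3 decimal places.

Σxᵢ = 65, n = 8.
Posterior ∝ μ^9e^(−4μ) · μ^65e^(−8μ) = μ^74e^(−12μ), i.e. Gamma(shape=75, rate=12).
The mode of a Gamma(a, b) with a ≥ 1 (shape–rate) is (a−1)/b = 74/12 ≈ 6.167.

μ̂_MAP = 6.167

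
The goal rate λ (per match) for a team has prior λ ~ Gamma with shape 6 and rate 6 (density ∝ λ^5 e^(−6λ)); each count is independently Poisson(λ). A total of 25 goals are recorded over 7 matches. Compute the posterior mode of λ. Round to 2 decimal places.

Σxᵢ = 25, n = 7.
Posterior ∝ λ^5e^(−6λ) · λ^25e^(−7λ) = λ^30e^(−13λ), i.e. Gamma(shape=31, rate=13).
The mode of a Gamma(a, b) with a ≥ 1 (shape–rate) is (a−1)/b = 30/13 ≈ 2.31.

λ̂_MAP = 2.31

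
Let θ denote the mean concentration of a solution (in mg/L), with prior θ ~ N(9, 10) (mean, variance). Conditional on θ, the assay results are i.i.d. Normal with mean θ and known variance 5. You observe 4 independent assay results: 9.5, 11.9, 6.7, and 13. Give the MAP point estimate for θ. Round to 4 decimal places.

θ̂_MAP = 10.1333

n = 4; x̄ = (9.5 + 11.9 + 6.7 + 13)/4 = 41.1/4 = 10.275.
For a Normal prior and Normal likelihood with known variance, the posterior is Normal; its mode equals its mean, the precision-weighted average.
Prior precision 1/σ₀² = 1/10 = 0.1; data precision n/σ² = 4/5 = 0.8.
θ̂ = (0.1·9 + 0.8·10.275) / (0.1 + 0.8) = 9.12/0.9 = 152/15 ≈ 10.1333.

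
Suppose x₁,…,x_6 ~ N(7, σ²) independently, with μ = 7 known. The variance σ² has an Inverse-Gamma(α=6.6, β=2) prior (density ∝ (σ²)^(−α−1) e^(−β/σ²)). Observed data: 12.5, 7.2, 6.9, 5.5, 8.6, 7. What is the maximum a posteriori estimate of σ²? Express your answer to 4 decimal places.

Sum of squared deviations about the known mean: SS = (12.5−7)² + (7.2−7)² + (6.9−7)² + (5.5−7)² + (8.6−7)² + (7−7)² = 35.11.
The Normal likelihood contributes (σ²)^(−n/2) exp(−SS/(2σ²)), so the posterior is Inverse-Gamma(α + n/2, β + SS/2) = Inverse-Gamma(9.6, 19.555).
The mode of Inverse-Gamma(a, b) is b/(a+1) = 19.555/10.6 ≈ 1.8448.

σ̂²_MAP = 1.8448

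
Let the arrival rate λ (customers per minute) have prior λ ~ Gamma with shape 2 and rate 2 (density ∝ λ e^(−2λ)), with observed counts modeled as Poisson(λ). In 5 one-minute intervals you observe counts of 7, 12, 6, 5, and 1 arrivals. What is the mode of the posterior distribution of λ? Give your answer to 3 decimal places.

Σxᵢ = 7+12+6+5+1 = 31, with n = 5.
Posterior ∝ λe^(−2λ) · λ^31e^(−5λ) = λ^32e^(−7λ), i.e. Gamma(shape=33, rate=7).
The mode of a Gamma(a, b) with a ≥ 1 (shape–rate) is (a−1)/b = 32/7 ≈ 4.571.

λ̂_MAP = 4.571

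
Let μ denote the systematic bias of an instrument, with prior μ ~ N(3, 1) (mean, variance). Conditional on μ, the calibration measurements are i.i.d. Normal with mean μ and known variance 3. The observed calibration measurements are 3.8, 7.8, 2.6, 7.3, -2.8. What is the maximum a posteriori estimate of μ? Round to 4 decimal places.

μ̂_MAP = 3.4625

n = 5; x̄ = (3.8 + 7.8 + 2.6 + 7.3 + (-2.8))/5 = 18.7/5 = 3.74.
For a Normal prior and Normal likelihood with known variance, the posterior is Normal; its mode equals its mean, the precision-weighted average.
Prior precision 1/σ₀² = 1/1 = 1; data precision n/σ² = 5/3.
μ̂ = (1·3 + (5/3)·3.74) / (1 + 5/3) = (277/30)/(8/3) = 3.4625.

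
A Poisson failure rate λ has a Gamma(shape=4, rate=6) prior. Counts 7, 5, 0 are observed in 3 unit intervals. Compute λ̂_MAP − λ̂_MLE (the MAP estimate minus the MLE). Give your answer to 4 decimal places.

Σxᵢ = 12. Posterior is Gamma(16, 9); MAP = (16−1)/9 = 15/9 ≈ 1.66667.
MLE = x̄ = 12/3 ≈ 4.00000.
Difference = 15/9 − 12/3 = -7/3 ≈ -2.3333.

MAP − MLE = -2.3333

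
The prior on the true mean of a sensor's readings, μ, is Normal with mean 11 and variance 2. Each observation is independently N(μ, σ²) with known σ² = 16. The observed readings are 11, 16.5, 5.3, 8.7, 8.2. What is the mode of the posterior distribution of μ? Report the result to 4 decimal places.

n = 5; x̄ = (11 + 16.5 + 5.3 + 8.7 + 8.2)/5 = 49.7/5 = 9.94.
For a Normal prior and Normal likelihood with known variance, the posterior is Normal; its mode equals its mean, the precision-weighted average.
Prior precision 1/σ₀² = 1/2 = 0.5; data precision n/σ² = 5/16 = 0.3125.
μ̂ = (0.5·11 + 0.3125·9.94) / (0.5 + 0.3125) = 8.60625/0.8125 = 1377/130 ≈ 10.5923.

μ̂_MAP = 10.5923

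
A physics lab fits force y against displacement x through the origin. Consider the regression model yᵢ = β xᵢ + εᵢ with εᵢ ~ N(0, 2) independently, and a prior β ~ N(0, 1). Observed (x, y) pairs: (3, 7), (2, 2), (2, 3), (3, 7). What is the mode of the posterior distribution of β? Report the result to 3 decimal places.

log p(β | y) = −Σ(yᵢ − βxᵢ)²/(2·2) − β²/(2·1) + const.
Setting the derivative to zero: Σxᵢ(yᵢ − βxᵢ)/2 − β/1 = 0, so β = Σxᵢyᵢ / (Σxᵢ² + σ²/τ²).
Σxᵢyᵢ = 3·7 + 2·2 + 2·3 + 3·7 = 52; Σxᵢ² = 26; σ²/τ² = 2.
β̂_MAP = 52 / (26 + 2) = 52/28 ≈ 1.857.

β̂_MAP = 1.857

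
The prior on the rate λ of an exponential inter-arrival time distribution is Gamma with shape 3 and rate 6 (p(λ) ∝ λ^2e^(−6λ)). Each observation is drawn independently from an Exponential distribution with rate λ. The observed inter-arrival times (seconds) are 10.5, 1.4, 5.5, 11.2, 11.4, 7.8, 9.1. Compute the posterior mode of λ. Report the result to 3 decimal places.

λ̂_MAP = 0.143

The Exponential(rate=λ) likelihood is ∝ λ^n e^(−λΣtᵢ). Here n = 7 and Σtᵢ = 10.5 + 1.4 + 5.5 + 11.2 + 11.4 + 7.8 + 9.1 = 56.9.
Posterior ∝ λ^2e^(−6λ) · λ^7e^(−56.9λ) = λ^9e^(−62.9λ), i.e. Gamma(10, 62.9).
Mode = (a−1)/b = 9/62.9 ≈ 0.143.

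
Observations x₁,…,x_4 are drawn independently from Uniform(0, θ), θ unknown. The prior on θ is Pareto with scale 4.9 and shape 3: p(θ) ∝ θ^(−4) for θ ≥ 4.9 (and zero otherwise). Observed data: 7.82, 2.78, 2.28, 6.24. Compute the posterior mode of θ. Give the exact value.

θ̂_MAP = 7.82

The Uniform(0, θ) likelihood is θ^(−n) for θ ≥ max(xᵢ), zero otherwise. Here max(xᵢ) = 7.82.
Posterior ∝ θ^(−4) · θ^(−4) = θ^(−8) on θ ≥ max(4.9, 7.82) = 7.82.
This density is strictly decreasing in θ, so the posterior mode lies at the lower boundary of the support.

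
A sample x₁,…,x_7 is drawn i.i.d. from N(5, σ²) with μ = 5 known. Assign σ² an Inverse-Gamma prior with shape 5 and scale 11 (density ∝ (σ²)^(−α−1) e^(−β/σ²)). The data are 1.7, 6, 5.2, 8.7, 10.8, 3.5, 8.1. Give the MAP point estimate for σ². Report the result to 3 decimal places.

σ̂²_MAP = 4.901

Sum of squared deviations about the known mean: SS = (1.7−5)² + (6−5)² + (5.2−5)² + (8.7−5)² + (10.8−5)² + (3.5−5)² + (8.1−5)² = 71.12.
The Normal likelihood contributes (σ²)^(−n/2) exp(−SS/(2σ²)), so the posterior is Inverse-Gamma(α + n/2, β + SS/2) = Inverse-Gamma(8.5, 46.56).
The mode of Inverse-Gamma(a, b) is b/(a+1) = 46.56/9.5 ≈ 4.901.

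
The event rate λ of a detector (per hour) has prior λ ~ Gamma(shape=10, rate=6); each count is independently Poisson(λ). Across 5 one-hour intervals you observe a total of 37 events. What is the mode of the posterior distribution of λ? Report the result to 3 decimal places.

Σxᵢ = 37, n = 5.
Posterior ∝ λ^9e^(−6λ) · λ^37e^(−5λ) = λ^46e^(−11λ), i.e. Gamma(shape=47, rate=11).
The mode of a Gamma(a, b) with a ≥ 1 (shape–rate) is (a−1)/b = 46/11 ≈ 4.182.

λ̂_MAP = 4.182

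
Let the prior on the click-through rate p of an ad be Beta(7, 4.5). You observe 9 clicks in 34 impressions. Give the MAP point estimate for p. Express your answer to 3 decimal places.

p̂_MAP = 0.345

Prior: Beta(7, 4.5).
Data: 9 successes in 34 trials. The binomial likelihood contributes p^9(1−p)^25, so the posterior is Beta(7+9, 4.5+25) = Beta(16, 29.5).
For Beta(a, b) with a, b > 1 the mode is (a−1)/(a+b−2) = 15/43.5 ≈ 0.345.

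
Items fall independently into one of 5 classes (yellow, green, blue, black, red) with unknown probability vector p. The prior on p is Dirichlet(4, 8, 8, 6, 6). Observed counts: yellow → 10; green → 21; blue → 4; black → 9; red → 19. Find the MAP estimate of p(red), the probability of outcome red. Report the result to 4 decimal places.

The posterior is Dirichlet(αᵢ + nᵢ) = Dirichlet(14, 29, 12, 15, 25).
For a Dirichlet(a₁,…,a_K) with all aᵢ > 1, the mode has j-th component (aⱼ − 1)/(Σaᵢ − K).
Here Σaᵢ = 95 and K = 5, so p(red) = (25 − 1)/(95 − 5) = 24/90 ≈ 0.2667.

MAP estimate of p(red) = 0.2667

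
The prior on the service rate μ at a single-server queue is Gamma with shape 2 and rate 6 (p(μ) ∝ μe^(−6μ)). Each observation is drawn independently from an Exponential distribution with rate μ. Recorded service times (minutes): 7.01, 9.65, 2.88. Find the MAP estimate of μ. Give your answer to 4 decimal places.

The Exponential(rate=μ) likelihood is ∝ μ^n e^(−μΣtᵢ). Here n = 3 and Σtᵢ = 7.01 + 9.65 + 2.88 = 19.54.
Posterior ∝ μe^(−6μ) · μ^3e^(−19.54μ) = μ^4e^(−25.54μ), i.e. Gamma(5, 25.54).
Mode = (a−1)/b = 4/25.54 ≈ 0.1566.

μ̂_MAP = 0.1566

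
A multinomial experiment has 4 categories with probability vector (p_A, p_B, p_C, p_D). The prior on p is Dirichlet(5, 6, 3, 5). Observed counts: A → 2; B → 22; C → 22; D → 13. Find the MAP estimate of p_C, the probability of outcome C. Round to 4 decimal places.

MAP estimate of p_C = 0.3243

The posterior is Dirichlet(αᵢ + nᵢ) = Dirichlet(7, 28, 25, 18).
For a Dirichlet(a₁,…,a_K) with all aᵢ > 1, the mode has j-th component (aⱼ − 1)/(Σaᵢ − K).
Here Σaᵢ = 78 and K = 4, so p_C = (25 − 1)/(78 − 4) = 24/74 ≈ 0.3243.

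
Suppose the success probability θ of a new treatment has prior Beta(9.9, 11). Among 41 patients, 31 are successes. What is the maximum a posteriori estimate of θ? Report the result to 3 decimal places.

Prior: Beta(9.9, 11).
Data: 31 successes in 41 trials. The binomial likelihood contributes θ^31(1−θ)^10, so the posterior is Beta(9.9+31, 11+10) = Beta(40.9, 21).
For Beta(a, b) with a, b > 1 the mode is (a−1)/(a+b−2) = 39.9/59.9 ≈ 0.666.

θ̂_MAP = 0.666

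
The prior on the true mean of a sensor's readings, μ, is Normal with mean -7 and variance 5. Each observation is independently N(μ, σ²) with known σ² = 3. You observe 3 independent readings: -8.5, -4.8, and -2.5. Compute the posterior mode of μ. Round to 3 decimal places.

n = 3; x̄ = ((-8.5) + (-4.8) + (-2.5))/3 = -15.8/3 = -79/15 ≈ -5.2667.
For a Normal prior and Normal likelihood with known variance, the posterior is Normal; its mode equals its mean, the precision-weighted average.
Prior precision 1/σ₀² = 1/5 = 0.2; data precision n/σ² = 3/3 = 1.
μ̂ = (0.2·(-7) + 1·(-79/15)) / (0.2 + 1) = (-20/3)/1.2 = -50/9 ≈ -5.556.

μ̂_MAP = -5.556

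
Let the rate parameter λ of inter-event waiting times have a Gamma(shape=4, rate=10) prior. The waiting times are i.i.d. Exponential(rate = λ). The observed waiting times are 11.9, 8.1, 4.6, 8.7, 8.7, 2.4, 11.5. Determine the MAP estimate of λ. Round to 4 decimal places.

The Exponential(rate=λ) likelihood is ∝ λ^n e^(−λΣtᵢ). Here n = 7 and Σtᵢ = 11.9 + 8.1 + 4.6 + 8.7 + 8.7 + 2.4 + 11.5 = 55.9.
Posterior ∝ λ^3e^(−10λ) · λ^7e^(−55.9λ) = λ^10e^(−65.9λ), i.e. Gamma(11, 65.9).
Mode = (a−1)/b = 10/65.9 ≈ 0.1517.

λ̂_MAP = 0.1517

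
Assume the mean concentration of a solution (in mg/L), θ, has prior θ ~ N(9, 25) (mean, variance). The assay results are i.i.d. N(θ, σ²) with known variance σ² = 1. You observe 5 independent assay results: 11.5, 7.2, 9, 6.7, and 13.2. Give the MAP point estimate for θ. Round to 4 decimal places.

θ̂_MAP = 9.5159

n = 5; x̄ = (11.5 + 7.2 + 9 + 6.7 + 13.2)/5 = 47.6/5 = 9.52.
For a Normal prior and Normal likelihood with known variance, the posterior is Normal; its mode equals its mean, the precision-weighted average.
Prior precision 1/σ₀² = 1/25 = 0.04; data precision n/σ² = 5/1 = 5.
θ̂ = (0.04·9 + 5·9.52) / (0.04 + 5) = 47.96/5.04 = 1199/126 ≈ 9.5159.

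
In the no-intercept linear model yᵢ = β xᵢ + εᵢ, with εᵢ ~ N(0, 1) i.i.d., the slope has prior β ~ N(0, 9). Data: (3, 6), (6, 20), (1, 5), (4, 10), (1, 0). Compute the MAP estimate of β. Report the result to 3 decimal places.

log p(β | y) = −Σ(yᵢ − βxᵢ)²/(2·1) − β²/(2·9) + const.
Setting the derivative to zero: Σxᵢ(yᵢ − βxᵢ)/1 − β/9 = 0, so β = Σxᵢyᵢ / (Σxᵢ² + σ²/τ²).
Σxᵢyᵢ = 3·6 + 6·20 + 1·5 + 4·10 + 1·0 = 183; Σxᵢ² = 63; σ²/τ² = 1/9.
β̂_MAP = 183 / (63 + 1/9) = 183/(568/9) = 1647/568 ≈ 2.900.

β̂_MAP = 2.900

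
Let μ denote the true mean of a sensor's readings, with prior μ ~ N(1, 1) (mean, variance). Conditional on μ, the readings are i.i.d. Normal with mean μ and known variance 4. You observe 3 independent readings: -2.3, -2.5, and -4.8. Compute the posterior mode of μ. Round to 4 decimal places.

μ̂_MAP = -0.8000

n = 3; x̄ = ((-2.3) + (-2.5) + (-4.8))/3 = -9.6/3 = -3.2.
For a Normal prior and Normal likelihood with known variance, the posterior is Normal; its mode equals its mean, the precision-weighted average.
Prior precision 1/σ₀² = 1/1 = 1; data precision n/σ² = 3/4 = 0.75.
μ̂ = (1·1 + 0.75·(-3.2)) / (1 + 0.75) = (-1.4)/1.75 = -0.8000.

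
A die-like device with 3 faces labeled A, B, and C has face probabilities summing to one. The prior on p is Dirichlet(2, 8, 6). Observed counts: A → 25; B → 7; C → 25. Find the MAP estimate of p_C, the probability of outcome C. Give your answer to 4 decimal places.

MAP estimate of p_C = 0.4286

The posterior is Dirichlet(αᵢ + nᵢ) = Dirichlet(27, 15, 31).
For a Dirichlet(a₁,…,a_K) with all aᵢ > 1, the mode has j-th component (aⱼ − 1)/(Σaᵢ − K).
Here Σaᵢ = 73 and K = 3, so p_C = (31 − 1)/(73 − 3) = 30/70 ≈ 0.4286.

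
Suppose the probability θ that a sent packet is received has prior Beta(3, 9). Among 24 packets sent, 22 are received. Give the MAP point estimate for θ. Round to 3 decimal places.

θ̂_MAP = 0.706

Prior: Beta(3, 9).
Data: 22 successes in 24 trials. The binomial likelihood contributes θ^22(1−θ)^2, so the posterior is Beta(3+22, 9+2) = Beta(25, 11).
For Beta(a, b) with a, b > 1 the mode is (a−1)/(a+b−2) = 24/34 ≈ 0.706.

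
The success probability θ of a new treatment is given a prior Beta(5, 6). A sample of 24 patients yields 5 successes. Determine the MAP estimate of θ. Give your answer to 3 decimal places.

θ̂_MAP = 0.273

Prior: Beta(5, 6).
Data: 5 successes in 24 trials. The binomial likelihood contributes θ^5(1−θ)^19, so the posterior is Beta(5+5, 6+19) = Beta(10, 25).
For Beta(a, b) with a, b > 1 the mode is (a−1)/(a+b−2) = 9/33 ≈ 0.273.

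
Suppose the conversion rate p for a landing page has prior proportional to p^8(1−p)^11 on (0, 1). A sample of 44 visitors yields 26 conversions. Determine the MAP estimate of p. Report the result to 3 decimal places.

The prior density ∝ p^8(1−p)^11 is the kernel of Beta(9, 12).
Data: 26 successes in 44 trials. The binomial likelihood contributes p^26(1−p)^18, so the posterior is Beta(9+26, 12+18) = Beta(35, 30).
For Beta(a, b) with a, b > 1 the mode is (a−1)/(a+b−2) = 34/63 ≈ 0.540.

p̂_MAP = 0.540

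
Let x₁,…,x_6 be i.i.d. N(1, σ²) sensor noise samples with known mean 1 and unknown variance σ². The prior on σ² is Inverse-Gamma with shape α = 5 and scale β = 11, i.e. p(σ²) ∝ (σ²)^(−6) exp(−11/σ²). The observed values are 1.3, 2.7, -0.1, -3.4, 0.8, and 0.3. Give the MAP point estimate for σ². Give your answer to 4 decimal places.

σ̂²_MAP = 2.5600

Sum of squared deviations about the known mean: SS = (1.3−1)² + (2.7−1)² + (-0.1−1)² + (-3.4−1)² + (0.8−1)² + (0.3−1)² = 24.08.
The Normal likelihood contributes (σ²)^(−n/2) exp(−SS/(2σ²)), so the posterior is Inverse-Gamma(α + n/2, β + SS/2) = Inverse-Gamma(8, 23.04).
The mode of Inverse-Gamma(a, b) is b/(a+1) = 23.04/9 ≈ 2.5600.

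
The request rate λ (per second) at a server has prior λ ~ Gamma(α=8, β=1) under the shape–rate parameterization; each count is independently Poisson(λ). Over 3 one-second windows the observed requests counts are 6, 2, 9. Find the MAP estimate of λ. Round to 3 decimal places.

Σxᵢ = 6+2+9 = 17, with n = 3.
Posterior ∝ λ^7e^(−1λ) · λ^17e^(−3λ) = λ^24e^(−4λ), i.e. Gamma(shape=25, rate=4).
The mode of a Gamma(a, b) with a ≥ 1 (shape–rate) is (a−1)/b = 24/4 ≈ 6.000.

λ̂_MAP = 6.000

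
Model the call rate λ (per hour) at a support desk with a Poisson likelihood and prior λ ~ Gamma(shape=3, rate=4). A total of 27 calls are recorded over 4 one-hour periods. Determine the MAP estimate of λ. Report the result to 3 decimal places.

λ̂_MAP = 3.625

Σxᵢ = 27, n = 4.
Posterior ∝ λ^2e^(−4λ) · λ^27e^(−4λ) = λ^29e^(−8λ), i.e. Gamma(shape=30, rate=8).
The mode of a Gamma(a, b) with a ≥ 1 (shape–rate) is (a−1)/b = 29/8 ≈ 3.625.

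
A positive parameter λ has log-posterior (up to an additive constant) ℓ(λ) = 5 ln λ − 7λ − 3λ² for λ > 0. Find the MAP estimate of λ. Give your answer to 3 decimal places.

λ̂_MAP = 0.500

ℓ'(λ) = 5/λ − 7 − 6λ. Setting this to zero and multiplying by λ: 6λ² + 7λ − 5 = 0.
λ = (−7 + √(7² + 4·6·5)) / (2·6) = (−7 + √169) / 12 = (−7 + 13)/12 = 1/2.
ℓ''(λ) = −5/λ² − 6 < 0, confirming a maximum.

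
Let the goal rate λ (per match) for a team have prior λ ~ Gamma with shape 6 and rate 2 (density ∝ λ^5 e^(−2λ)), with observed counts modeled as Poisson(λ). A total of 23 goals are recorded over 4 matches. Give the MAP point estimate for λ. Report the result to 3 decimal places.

λ̂_MAP = 4.667

Σxᵢ = 23, n = 4.
Posterior ∝ λ^5e^(−2λ) · λ^23e^(−4λ) = λ^28e^(−6λ), i.e. Gamma(shape=29, rate=6).
The mode of a Gamma(a, b) with a ≥ 1 (shape–rate) is (a−1)/b = 28/6 ≈ 4.667.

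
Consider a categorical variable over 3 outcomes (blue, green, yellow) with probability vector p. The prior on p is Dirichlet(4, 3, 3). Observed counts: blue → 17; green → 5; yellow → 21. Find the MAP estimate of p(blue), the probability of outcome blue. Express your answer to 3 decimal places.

The posterior is Dirichlet(αᵢ + nᵢ) = Dirichlet(21, 8, 24).
For a Dirichlet(a₁,…,a_K) with all aᵢ > 1, the mode has j-th component (aⱼ − 1)/(Σaᵢ − K).
Here Σaᵢ = 53 and K = 3, so p(blue) = (21 − 1)/(53 − 3) = 20/50 ≈ 0.400.

MAP estimate of p(blue) = 0.400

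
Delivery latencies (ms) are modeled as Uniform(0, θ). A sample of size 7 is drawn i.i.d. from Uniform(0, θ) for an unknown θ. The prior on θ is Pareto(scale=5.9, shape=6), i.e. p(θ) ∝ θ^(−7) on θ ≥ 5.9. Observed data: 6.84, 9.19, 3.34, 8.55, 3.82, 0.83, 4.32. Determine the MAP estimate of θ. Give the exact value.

The Uniform(0, θ) likelihood is θ^(−n) for θ ≥ max(xᵢ), zero otherwise. Here max(xᵢ) = 9.19.
Posterior ∝ θ^(−7) · θ^(−7) = θ^(−14) on θ ≥ max(5.9, 9.19) = 9.19.
This density is strictly decreasing in θ, so the posterior mode lies at the lower boundary of the support.

θ̂_MAP = 9.19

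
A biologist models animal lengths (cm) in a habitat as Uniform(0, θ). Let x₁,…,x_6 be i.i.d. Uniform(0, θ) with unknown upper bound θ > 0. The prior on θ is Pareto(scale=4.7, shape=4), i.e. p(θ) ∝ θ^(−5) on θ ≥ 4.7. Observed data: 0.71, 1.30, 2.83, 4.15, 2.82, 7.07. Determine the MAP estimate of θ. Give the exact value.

θ̂_MAP = 7.07

The Uniform(0, θ) likelihood is θ^(−n) for θ ≥ max(xᵢ), zero otherwise. Here max(xᵢ) = 7.07.
Posterior ∝ θ^(−5) · θ^(−6) = θ^(−11) on θ ≥ max(4.7, 7.07) = 7.07.
This density is strictly decreasing in θ, so the posterior mode lies at the lower boundary of the support.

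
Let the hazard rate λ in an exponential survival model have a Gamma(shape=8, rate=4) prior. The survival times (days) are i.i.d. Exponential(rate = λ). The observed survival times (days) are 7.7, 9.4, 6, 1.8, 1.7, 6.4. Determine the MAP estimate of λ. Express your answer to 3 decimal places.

The Exponential(rate=λ) likelihood is ∝ λ^n e^(−λΣtᵢ). Here n = 6 and Σtᵢ = 7.7 + 9.4 + 6 + 1.8 + 1.7 + 6.4 = 33.
Posterior ∝ λ^7e^(−4λ) · λ^6e^(−33λ) = λ^13e^(−37λ), i.e. Gamma(14, 37).
Mode = (a−1)/b = 13/37 ≈ 0.351.

λ̂_MAP = 0.351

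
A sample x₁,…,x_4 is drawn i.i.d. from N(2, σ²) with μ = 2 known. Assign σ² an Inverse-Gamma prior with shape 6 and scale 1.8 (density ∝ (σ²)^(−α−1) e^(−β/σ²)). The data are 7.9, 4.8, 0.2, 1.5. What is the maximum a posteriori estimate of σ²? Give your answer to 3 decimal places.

Sum of squared deviations about the known mean: SS = (7.9−2)² + (4.8−2)² + (0.2−2)² + (1.5−2)² = 46.14.
The Normal likelihood contributes (σ²)^(−n/2) exp(−SS/(2σ²)), so the posterior is Inverse-Gamma(α + n/2, β + SS/2) = Inverse-Gamma(8, 24.87).
The mode of Inverse-Gamma(a, b) is b/(a+1) = 24.87/9 ≈ 2.763.

σ̂²_MAP = 2.763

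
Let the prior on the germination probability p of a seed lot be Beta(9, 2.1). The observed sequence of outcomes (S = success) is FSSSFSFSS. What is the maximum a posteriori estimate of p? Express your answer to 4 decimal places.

Prior: Beta(9, 2.1).
Data: 6 successes in 9 trials (from the sequence). The binomial likelihood contributes p^6(1−p)^3, so the posterior is Beta(9+6, 2.1+3) = Beta(15, 5.1).
For Beta(a, b) with a, b > 1 the mode is (a−1)/(a+b−2) = 14/18.1 ≈ 0.7735.

p̂_MAP = 0.7735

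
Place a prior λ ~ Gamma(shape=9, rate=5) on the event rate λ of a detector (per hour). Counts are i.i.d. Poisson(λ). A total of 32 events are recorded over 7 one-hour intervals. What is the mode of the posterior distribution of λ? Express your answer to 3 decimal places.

λ̂_MAP = 3.333

Σxᵢ = 32, n = 7.
Posterior ∝ λ^8e^(−5λ) · λ^32e^(−7λ) = λ^40e^(−12λ), i.e. Gamma(shape=41, rate=12).
The mode of a Gamma(a, b) with a ≥ 1 (shape–rate) is (a−1)/b = 40/12 ≈ 3.333.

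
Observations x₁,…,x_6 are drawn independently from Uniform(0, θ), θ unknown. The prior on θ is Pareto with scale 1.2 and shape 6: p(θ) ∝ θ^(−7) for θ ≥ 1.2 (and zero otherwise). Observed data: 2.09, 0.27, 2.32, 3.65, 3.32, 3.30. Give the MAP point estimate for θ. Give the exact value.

The Uniform(0, θ) likelihood is θ^(−n) for θ ≥ max(xᵢ), zero otherwise. Here max(xᵢ) = 3.65.
Posterior ∝ θ^(−7) · θ^(−6) = θ^(−13) on θ ≥ max(1.2, 3.65) = 3.65.
This density is strictly decreasing in θ, so the posterior mode lies at the lower boundary of the support.

θ̂_MAP = 3.65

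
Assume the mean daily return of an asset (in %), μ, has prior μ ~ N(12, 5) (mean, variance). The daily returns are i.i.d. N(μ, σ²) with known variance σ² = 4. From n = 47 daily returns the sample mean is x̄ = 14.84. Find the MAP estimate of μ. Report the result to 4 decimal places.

μ̂_MAP = 14.7925

n = 47, x̄ = 14.84.
For a Normal prior and Normal likelihood with known variance, the posterior is Normal; its mode equals its mean, the precision-weighted average.
Prior precision 1/σ₀² = 1/5 = 0.2; data precision n/σ² = 47/4 = 11.75.
μ̂ = (0.2·12 + 11.75·14.84) / (0.2 + 11.75) = 176.77/11.95 = 17677/1195 ≈ 14.7925.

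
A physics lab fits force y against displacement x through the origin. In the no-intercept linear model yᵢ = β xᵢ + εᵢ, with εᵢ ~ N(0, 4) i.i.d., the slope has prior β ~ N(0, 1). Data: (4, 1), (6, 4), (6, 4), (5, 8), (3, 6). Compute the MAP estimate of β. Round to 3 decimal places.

log p(β | y) = −Σ(yᵢ − βxᵢ)²/(2·4) − β²/(2·1) + const.
Setting the derivative to zero: Σxᵢ(yᵢ − βxᵢ)/4 − β/1 = 0, so β = Σxᵢyᵢ / (Σxᵢ² + σ²/τ²).
Σxᵢyᵢ = 4·1 + 6·4 + 6·4 + 5·8 + 3·6 = 110; Σxᵢ² = 122; σ²/τ² = 4.
β̂_MAP = 110 / (122 + 4) = 110/126 ≈ 0.873.

β̂_MAP = 0.873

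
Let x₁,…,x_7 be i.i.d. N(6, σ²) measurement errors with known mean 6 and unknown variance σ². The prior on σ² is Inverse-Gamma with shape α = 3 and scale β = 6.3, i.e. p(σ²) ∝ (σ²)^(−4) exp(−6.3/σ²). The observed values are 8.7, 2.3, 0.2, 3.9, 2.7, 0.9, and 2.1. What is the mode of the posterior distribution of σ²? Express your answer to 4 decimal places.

Sum of squared deviations about the known mean: SS = (8.7−6)² + (2.3−6)² + (0.2−6)² + (3.9−6)² + (2.7−6)² + (0.9−6)² + (2.1−6)² = 111.14.
The Normal likelihood contributes (σ²)^(−n/2) exp(−SS/(2σ²)), so the posterior is Inverse-Gamma(α + n/2, β + SS/2) = Inverse-Gamma(6.5, 61.87).
The mode of Inverse-Gamma(a, b) is b/(a+1) = 61.87/7.5 ≈ 8.2493.

σ̂²_MAP = 8.2493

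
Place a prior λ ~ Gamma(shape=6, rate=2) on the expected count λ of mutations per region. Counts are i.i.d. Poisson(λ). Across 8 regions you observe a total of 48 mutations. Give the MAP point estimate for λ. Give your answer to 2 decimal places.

Σxᵢ = 48, n = 8.
Posterior ∝ λ^5e^(−2λ) · λ^48e^(−8λ) = λ^53e^(−10λ), i.e. Gamma(shape=54, rate=10).
The mode of a Gamma(a, b) with a ≥ 1 (shape–rate) is (a−1)/b = 53/10 ≈ 5.30.

λ̂_MAP = 5.30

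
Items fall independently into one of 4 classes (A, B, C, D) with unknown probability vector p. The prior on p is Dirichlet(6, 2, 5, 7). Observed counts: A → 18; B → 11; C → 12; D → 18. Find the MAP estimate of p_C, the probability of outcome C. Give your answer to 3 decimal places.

The posterior is Dirichlet(αᵢ + nᵢ) = Dirichlet(24, 13, 17, 25).
For a Dirichlet(a₁,…,a_K) with all aᵢ > 1, the mode has j-th component (aⱼ − 1)/(Σaᵢ − K).
Here Σaᵢ = 79 and K = 4, so p_C = (17 − 1)/(79 − 4) = 16/75 ≈ 0.213.

MAP estimate of p_C = 0.213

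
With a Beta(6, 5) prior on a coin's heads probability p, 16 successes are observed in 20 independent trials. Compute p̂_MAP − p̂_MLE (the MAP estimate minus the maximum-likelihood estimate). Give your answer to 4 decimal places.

MAP − MLE = -0.0759

Posterior is Beta(22, 9); MAP = (22−1)/(31−2) = 21/29 ≈ 0.72414.
MLE ignores the prior: p̂_MLE = k/n = 16/20 ≈ 0.80000.
Difference = 21/29 − 16/20 = -11/145 ≈ -0.0759.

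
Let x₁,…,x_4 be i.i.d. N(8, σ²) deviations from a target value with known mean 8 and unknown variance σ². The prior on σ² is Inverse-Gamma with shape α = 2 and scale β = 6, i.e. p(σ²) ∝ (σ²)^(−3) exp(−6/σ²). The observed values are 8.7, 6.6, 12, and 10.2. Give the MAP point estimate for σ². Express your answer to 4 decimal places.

Sum of squared deviations about the known mean: SS = (8.7−8)² + (6.6−8)² + (12−8)² + (10.2−8)² = 23.29.
The Normal likelihood contributes (σ²)^(−n/2) exp(−SS/(2σ²)), so the posterior is Inverse-Gamma(α + n/2, β + SS/2) = Inverse-Gamma(4, 17.645).
The mode of Inverse-Gamma(a, b) is b/(a+1) = 17.645/5 ≈ 3.5290.

σ̂²_MAP = 3.5290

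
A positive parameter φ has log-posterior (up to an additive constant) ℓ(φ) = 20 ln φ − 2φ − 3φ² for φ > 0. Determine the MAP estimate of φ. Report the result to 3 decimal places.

ℓ'(φ) = 20/φ − 2 − 6φ. Setting this to zero and multiplying by φ: 6φ² + 2φ − 20 = 0.
φ = (−2 + √(2² + 4·6·20)) / (2·6) = (−2 + √484) / 12 = (−2 + 22)/12 = 5/3.
ℓ''(φ) = −20/φ² − 6 < 0, confirming a maximum.

φ̂_MAP = 1.667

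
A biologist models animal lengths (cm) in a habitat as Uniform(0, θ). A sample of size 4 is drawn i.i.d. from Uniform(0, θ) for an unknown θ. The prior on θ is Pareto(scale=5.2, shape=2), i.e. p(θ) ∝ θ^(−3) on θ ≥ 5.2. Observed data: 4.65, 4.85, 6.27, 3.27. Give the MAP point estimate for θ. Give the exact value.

The Uniform(0, θ) likelihood is θ^(−n) for θ ≥ max(xᵢ), zero otherwise. Here max(xᵢ) = 6.27.
Posterior ∝ θ^(−3) · θ^(−4) = θ^(−7) on θ ≥ max(5.2, 6.27) = 6.27.
This density is strictly decreasing in θ, so the posterior mode lies at the lower boundary of the support.

θ̂_MAP = 6.27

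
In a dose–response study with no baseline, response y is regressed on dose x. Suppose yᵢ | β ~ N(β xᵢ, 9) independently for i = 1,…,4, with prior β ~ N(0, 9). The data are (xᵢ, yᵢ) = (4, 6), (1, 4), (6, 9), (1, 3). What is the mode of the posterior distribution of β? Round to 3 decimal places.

β̂_MAP = 1.545

log p(β | y) = −Σ(yᵢ − βxᵢ)²/(2·9) − β²/(2·9) + const.
Setting the derivative to zero: Σxᵢ(yᵢ − βxᵢ)/9 − β/9 = 0, so β = Σxᵢyᵢ / (Σxᵢ² + σ²/τ²).
Σxᵢyᵢ = 4·6 + 1·4 + 6·9 + 1·3 = 85; Σxᵢ² = 54; σ²/τ² = 1.
β̂_MAP = 85 / (54 + 1) = 85/55 ≈ 1.545.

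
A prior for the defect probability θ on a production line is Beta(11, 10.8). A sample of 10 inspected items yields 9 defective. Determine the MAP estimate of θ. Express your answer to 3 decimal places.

Prior: Beta(11, 10.8).
Data: 9 successes in 10 trials. The binomial likelihood contributes θ^9(1−θ)^1, so the posterior is Beta(11+9, 10.8+1) = Beta(20, 11.8).
For Beta(a, b) with a, b > 1 the mode is (a−1)/(a+b−2) = 19/29.8 ≈ 0.638.

θ̂_MAP = 0.638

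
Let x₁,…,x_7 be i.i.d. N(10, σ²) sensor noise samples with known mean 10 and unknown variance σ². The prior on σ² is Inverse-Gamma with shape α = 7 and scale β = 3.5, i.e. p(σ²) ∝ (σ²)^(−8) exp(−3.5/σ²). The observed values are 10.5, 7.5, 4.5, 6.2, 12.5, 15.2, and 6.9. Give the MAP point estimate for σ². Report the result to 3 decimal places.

Sum of squared deviations about the known mean: SS = (10.5−10)² + (7.5−10)² + (4.5−10)² + (6.2−10)² + (12.5−10)² + (15.2−10)² + (6.9−10)² = 94.09.
The Normal likelihood contributes (σ²)^(−n/2) exp(−SS/(2σ²)), so the posterior is Inverse-Gamma(α + n/2, β + SS/2) = Inverse-Gamma(10.5, 50.545).
The mode of Inverse-Gamma(a, b) is b/(a+1) = 50.545/11.5 ≈ 4.395.

σ̂²_MAP = 4.395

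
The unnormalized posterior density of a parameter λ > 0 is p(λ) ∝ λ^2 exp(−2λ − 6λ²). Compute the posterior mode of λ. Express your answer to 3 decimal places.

ℓ'(λ) = 2/λ − 2 − 12λ. Setting this to zero and multiplying by λ: 12λ² + 2λ − 2 = 0.
λ = (−2 + √(2² + 4·12·2)) / (2·12) = (−2 + √100) / 24 = (−2 + 10)/24 = 1/3.
ℓ''(λ) = −2/λ² − 12 < 0, confirming a maximum.

λ̂_MAP = 0.333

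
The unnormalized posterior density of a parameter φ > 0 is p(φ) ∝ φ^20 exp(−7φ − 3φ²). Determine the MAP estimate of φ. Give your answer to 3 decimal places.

ℓ'(φ) = 20/φ − 7 − 6φ. Setting this to zero and multiplying by φ: 6φ² + 7φ − 20 = 0.
φ = (−7 + √(7² + 4·6·20)) / (2·6) = (−7 + √529) / 12 = (−7 + 23)/12 = 4/3.
ℓ''(φ) = −20/φ² − 6 < 0, confirming a maximum.

φ̂_MAP = 1.333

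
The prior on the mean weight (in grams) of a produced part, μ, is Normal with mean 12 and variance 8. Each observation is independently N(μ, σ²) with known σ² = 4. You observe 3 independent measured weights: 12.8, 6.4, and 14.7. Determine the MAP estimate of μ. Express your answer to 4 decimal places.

n = 3; x̄ = (12.8 + 6.4 + 14.7)/3 = 33.9/3 = 11.3.
For a Normal prior and Normal likelihood with known variance, the posterior is Normal; its mode equals its mean, the precision-weighted average.
Prior precision 1/σ₀² = 1/8 = 0.125; data precision n/σ² = 3/4 = 0.75.
μ̂ = (0.125·12 + 0.75·11.3) / (0.125 + 0.75) = 9.975/0.875 = 11.4000.

μ̂_MAP = 11.4000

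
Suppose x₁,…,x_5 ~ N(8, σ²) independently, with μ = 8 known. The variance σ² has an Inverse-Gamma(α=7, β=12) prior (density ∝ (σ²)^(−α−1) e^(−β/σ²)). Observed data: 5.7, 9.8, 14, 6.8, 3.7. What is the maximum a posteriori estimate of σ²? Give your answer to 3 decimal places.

Sum of squared deviations about the known mean: SS = (5.7−8)² + (9.8−8)² + (14−8)² + (6.8−8)² + (3.7−8)² = 64.46.
The Normal likelihood contributes (σ²)^(−n/2) exp(−SS/(2σ²)), so the posterior is Inverse-Gamma(α + n/2, β + SS/2) = Inverse-Gamma(9.5, 44.23).
The mode of Inverse-Gamma(a, b) is b/(a+1) = 44.23/10.5 ≈ 4.212.

σ̂²_MAP = 4.212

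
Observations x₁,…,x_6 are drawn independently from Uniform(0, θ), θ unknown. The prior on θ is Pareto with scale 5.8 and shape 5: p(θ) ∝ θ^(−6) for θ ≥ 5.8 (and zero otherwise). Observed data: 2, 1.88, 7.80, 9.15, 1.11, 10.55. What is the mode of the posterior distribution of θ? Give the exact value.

The Uniform(0, θ) likelihood is θ^(−n) for θ ≥ max(xᵢ), zero otherwise. Here max(xᵢ) = 10.55.
Posterior ∝ θ^(−6) · θ^(−6) = θ^(−12) on θ ≥ max(5.8, 10.55) = 10.55.
This density is strictly decreasing in θ, so the posterior mode lies at the lower boundary of the support.

θ̂_MAP = 10.55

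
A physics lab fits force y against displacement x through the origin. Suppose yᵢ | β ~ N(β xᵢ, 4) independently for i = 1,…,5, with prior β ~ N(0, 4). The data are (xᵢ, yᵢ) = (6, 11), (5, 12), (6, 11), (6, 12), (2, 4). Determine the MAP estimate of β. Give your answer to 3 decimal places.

log p(β | y) = −Σ(yᵢ − βxᵢ)²/(2·4) − β²/(2·4) + const.
Setting the derivative to zero: Σxᵢ(yᵢ − βxᵢ)/4 − β/4 = 0, so β = Σxᵢyᵢ / (Σxᵢ² + σ²/τ²).
Σxᵢyᵢ = 6·11 + 5·12 + 6·11 + 6·12 + 2·4 = 272; Σxᵢ² = 137; σ²/τ² = 1.
β̂_MAP = 272 / (137 + 1) = 272/138 ≈ 1.971.

β̂_MAP = 1.971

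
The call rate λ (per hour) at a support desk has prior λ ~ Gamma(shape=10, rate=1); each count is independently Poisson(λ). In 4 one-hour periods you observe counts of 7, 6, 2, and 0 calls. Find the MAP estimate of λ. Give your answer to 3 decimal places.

Σxᵢ = 7+6+2+0 = 15, with n = 4.
Posterior ∝ λ^9e^(−1λ) · λ^15e^(−4λ) = λ^24e^(−5λ), i.e. Gamma(shape=25, rate=5).
The mode of a Gamma(a, b) with a ≥ 1 (shape–rate) is (a−1)/b = 24/5 ≈ 4.800.

λ̂_MAP = 4.800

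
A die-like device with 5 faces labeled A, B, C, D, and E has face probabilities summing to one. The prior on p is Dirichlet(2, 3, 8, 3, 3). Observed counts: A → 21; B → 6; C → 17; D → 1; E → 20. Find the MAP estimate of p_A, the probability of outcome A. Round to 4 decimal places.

The posterior is Dirichlet(αᵢ + nᵢ) = Dirichlet(23, 9, 25, 4, 23).
For a Dirichlet(a₁,…,a_K) with all aᵢ > 1, the mode has j-th component (aⱼ − 1)/(Σaᵢ − K).
Here Σaᵢ = 84 and K = 5, so p_A = (23 − 1)/(84 − 5) = 22/79 ≈ 0.2785.

MAP estimate of p_A = 0.2785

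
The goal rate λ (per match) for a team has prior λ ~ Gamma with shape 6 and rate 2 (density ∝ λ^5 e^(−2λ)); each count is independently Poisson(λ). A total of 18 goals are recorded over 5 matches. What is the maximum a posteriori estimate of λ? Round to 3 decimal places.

λ̂_MAP = 3.286

Σxᵢ = 18, n = 5.
Posterior ∝ λ^5e^(−2λ) · λ^18e^(−5λ) = λ^23e^(−7λ), i.e. Gamma(shape=24, rate=7).
The mode of a Gamma(a, b) with a ≥ 1 (shape–rate) is (a−1)/b = 23/7 ≈ 3.286.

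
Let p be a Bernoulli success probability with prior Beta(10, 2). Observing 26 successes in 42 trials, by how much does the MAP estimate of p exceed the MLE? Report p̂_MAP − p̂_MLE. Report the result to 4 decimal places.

Posterior is Beta(36, 18); MAP = (36−1)/(54−2) = 35/52 ≈ 0.67308.
MLE ignores the prior: p̂_MLE = k/n = 26/42 ≈ 0.61905.
Difference = 35/52 − 26/42 = 59/1092 ≈ 0.0540.

MAP − MLE = 0.0540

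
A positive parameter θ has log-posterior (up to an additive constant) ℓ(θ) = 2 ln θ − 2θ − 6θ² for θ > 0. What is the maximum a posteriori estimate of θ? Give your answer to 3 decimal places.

ℓ'(θ) = 2/θ − 2 − 12θ. Setting this to zero and multiplying by θ: 12θ² + 2θ − 2 = 0.
θ = (−2 + √(2² + 4·12·2)) / (2·12) = (−2 + √100) / 24 = (−2 + 10)/24 = 1/3.
ℓ''(θ) = −2/θ² − 12 < 0, confirming a maximum.

θ̂_MAP = 0.333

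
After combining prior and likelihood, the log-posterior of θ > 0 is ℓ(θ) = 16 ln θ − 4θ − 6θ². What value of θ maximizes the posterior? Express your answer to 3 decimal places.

θ̂_MAP = 1.000

ℓ'(θ) = 16/θ − 4 − 12θ. Setting this to zero and multiplying by θ: 12θ² + 4θ − 16 = 0.
θ = (−4 + √(4² + 4·12·16)) / (2·12) = (−4 + √784) / 24 = (−4 + 28)/24 = 1.
ℓ''(θ) = −16/θ² − 12 < 0, confirming a maximum.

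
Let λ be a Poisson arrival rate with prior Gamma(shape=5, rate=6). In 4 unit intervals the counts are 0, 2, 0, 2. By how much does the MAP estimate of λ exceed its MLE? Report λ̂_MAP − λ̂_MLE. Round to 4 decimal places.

MAP − MLE = -0.2000

Σxᵢ = 4. Posterior is Gamma(9, 10); MAP = (9−1)/10 = 8/10 ≈ 0.80000.
MLE = x̄ = 4/4 ≈ 1.00000.
Difference = 8/10 − 4/4 = -1/5 ≈ -0.2000.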